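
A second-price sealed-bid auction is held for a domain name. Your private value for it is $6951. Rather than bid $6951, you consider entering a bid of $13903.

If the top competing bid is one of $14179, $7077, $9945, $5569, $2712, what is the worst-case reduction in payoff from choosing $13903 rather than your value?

$2994

$14179: same outcome either way → loss $0.
$7077: truthful gives $0, deviation gives −$126 → loss $126.
$9945: truthful gives $0, deviation gives −$2994 → loss $2994.
$5569: same outcome either way → loss $0.
$2712: same outcome either way → loss $0.
Maximum loss: $2994.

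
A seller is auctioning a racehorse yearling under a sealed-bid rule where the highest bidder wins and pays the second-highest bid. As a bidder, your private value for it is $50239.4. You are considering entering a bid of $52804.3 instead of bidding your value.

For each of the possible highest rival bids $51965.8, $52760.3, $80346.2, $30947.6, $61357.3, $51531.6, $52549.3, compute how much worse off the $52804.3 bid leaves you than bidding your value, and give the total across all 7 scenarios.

$7849.4

The deviation costs you only when the competing bid falls strictly between $50239.4 and $52804.3; elsewhere both bids give the same outcome.
$51965.8: truthful payoff $0, deviation payoff −$1726.4 → loss $1726.4.
$52760.3: truthful payoff $0, deviation payoff −$2520.9 → loss $2520.9.
$80346.2: outcomes coincide → loss $0.
$30947.6: outcomes coincide → loss $0.
$61357.3: outcomes coincide → loss $0.
$51531.6: truthful payoff $0, deviation payoff −$1292.2 → loss $1292.2.
$52549.3: truthful payoff $0, deviation payoff −$2309.9 → loss $2309.9.
Total loss = $1726.4 + $2520.9 + $1292.2 + $2309.9 = $7849.4.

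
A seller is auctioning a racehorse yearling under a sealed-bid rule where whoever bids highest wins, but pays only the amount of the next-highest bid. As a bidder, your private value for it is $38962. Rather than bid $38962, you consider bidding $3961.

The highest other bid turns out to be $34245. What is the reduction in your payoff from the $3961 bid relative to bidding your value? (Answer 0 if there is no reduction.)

$4717

Bidding your value $38962: you win (since $38962 > $34245) and pay $34245. Payoff $4717.
Bidding $3961: you lose. Payoff $0.
The competing bid $34245 lies between your shaded bid and your value, so underbidding forfeits an item you could have won at a profitable price.
Loss from deviating = $4717 − ($0) = $4717.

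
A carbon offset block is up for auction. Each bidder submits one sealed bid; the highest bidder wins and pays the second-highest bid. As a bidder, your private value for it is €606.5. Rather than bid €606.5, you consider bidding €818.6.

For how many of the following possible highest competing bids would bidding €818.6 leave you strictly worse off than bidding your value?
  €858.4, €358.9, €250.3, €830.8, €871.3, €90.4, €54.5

0

The deviation hurts exactly when the highest competing bid lies strictly between €606.5 and €818.6 — overbidding then wins at a price above your value.
€858.4: above both → same outcome either way.
€358.9: below both → same outcome either way.
€250.3: below both → same outcome either way.
€830.8: above both → same outcome either way.
€871.3: above both → same outcome either way.
€90.4: below both → same outcome either way.
€54.5: below both → same outcome either way.
Count: 0.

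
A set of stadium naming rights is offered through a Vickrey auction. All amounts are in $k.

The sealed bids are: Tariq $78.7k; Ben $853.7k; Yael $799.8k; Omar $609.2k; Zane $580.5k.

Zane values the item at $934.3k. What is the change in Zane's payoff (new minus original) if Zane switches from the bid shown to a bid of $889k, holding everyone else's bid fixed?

$80.6k

The highest bid among the other bidders is $853.7k; Zane's bid doesn't change that.
Original bid $580.5k: Zane is not highest (top rival bid is $853.7k); payoff $0k.
Alternative bid $889k: Zane is highest, pays the top rival bid $853.7k; payoff $934.3k − $853.7k = $80.6k.
Change in payoff = $80.6k − ($0k) = $80.6k.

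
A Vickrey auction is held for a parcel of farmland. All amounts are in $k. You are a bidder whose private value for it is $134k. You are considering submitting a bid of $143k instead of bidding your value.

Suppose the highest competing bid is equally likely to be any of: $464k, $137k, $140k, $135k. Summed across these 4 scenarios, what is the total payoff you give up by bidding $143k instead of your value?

$10k

The deviation costs you only when the competing bid falls strictly between $134k and $143k; elsewhere both bids give the same outcome.
$464k: outcomes coincide → loss $0k.
$137k: truthful payoff $0k, deviation payoff −$3k → loss $3k.
$140k: truthful payoff $0k, deviation payoff −$6k → loss $6k.
$135k: truthful payoff $0k, deviation payoff −$1k → loss $1k.
Total loss = $3k + $6k + $1k = $10k.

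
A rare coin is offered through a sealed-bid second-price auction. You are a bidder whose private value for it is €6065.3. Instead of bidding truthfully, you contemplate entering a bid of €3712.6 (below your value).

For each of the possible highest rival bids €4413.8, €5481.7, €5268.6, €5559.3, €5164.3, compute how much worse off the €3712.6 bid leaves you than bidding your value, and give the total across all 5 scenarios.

The deviation costs you only when the competing bid falls strictly between €3712.6 and €6065.3; elsewhere both bids give the same outcome.
€4413.8: truthful payoff €1651.5, deviation payoff €0 → loss €1651.5.
€5481.7: truthful payoff €583.6, deviation payoff €0 → loss €583.6.
€5268.6: truthful payoff €796.7, deviation payoff €0 → loss €796.7.
€5559.3: truthful payoff €506, deviation payoff €0 → loss €506.
€5164.3: truthful payoff €901, deviation payoff €0 → loss €901.
Total loss = €1651.5 + €583.6 + €796.7 + €506 + €901 = €4438.8.
Truthful bidding weakly dominates here: raising your bid can only win items priced above your value, and lowering it can only forfeit items priced below.

€4438.8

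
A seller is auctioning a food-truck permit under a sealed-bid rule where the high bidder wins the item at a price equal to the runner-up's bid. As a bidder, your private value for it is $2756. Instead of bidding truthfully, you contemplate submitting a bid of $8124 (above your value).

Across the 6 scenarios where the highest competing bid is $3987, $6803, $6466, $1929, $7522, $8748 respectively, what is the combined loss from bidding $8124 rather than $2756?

The deviation costs you only when the competing bid falls strictly between $2756 and $8124; elsewhere both bids give the same outcome.
$3987: truthful payoff $0, deviation payoff −$1231 → loss $1231.
$6803: truthful payoff $0, deviation payoff −$4047 → loss $4047.
$6466: truthful payoff $0, deviation payoff −$3710 → loss $3710.
$1929: outcomes coincide → loss $0.
$7522: truthful payoff $0, deviation payoff −$4766 → loss $4766.
$8748: outcomes coincide → loss $0.
Total loss = $1231 + $4047 + $3710 + $4766 = $13754.

$13754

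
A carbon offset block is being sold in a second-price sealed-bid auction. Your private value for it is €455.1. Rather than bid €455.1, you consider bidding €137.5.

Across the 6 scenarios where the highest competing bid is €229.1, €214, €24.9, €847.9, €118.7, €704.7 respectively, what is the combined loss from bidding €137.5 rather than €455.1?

€467.1

The deviation costs you only when the competing bid falls strictly between €137.5 and €455.1; elsewhere both bids give the same outcome.
€229.1: truthful payoff €226, deviation payoff €0 → loss €226.
€214: truthful payoff €241.1, deviation payoff €0 → loss €241.1.
€24.9: outcomes coincide → loss €0.
€847.9: outcomes coincide → loss €0.
€118.7: outcomes coincide → loss €0.
€704.7: outcomes coincide → loss €0.
Total loss = €226 + €241.1 = €467.1.
Truthful bidding weakly dominates here: raising your bid can only win items priced above your value, and lowering it can only forfeit items priced below.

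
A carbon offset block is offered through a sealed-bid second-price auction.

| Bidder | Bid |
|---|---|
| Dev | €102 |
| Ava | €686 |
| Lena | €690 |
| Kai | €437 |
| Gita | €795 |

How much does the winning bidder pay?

€690

Highest bid: Gita at €795, so Gita wins.
Second-highest bid: Lena at €690 — that is the price the winner pays.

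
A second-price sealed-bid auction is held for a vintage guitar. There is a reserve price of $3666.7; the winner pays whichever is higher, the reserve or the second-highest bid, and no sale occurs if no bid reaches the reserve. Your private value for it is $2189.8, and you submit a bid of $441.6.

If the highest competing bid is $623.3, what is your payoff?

$0

Your bid $441.6 is below the highest competing bid $623.3, so you lose. Payoff $0.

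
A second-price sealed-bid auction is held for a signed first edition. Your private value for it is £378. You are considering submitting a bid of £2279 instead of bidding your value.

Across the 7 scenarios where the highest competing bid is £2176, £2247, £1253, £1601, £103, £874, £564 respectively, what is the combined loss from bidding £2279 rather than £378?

The deviation costs you only when the competing bid falls strictly between £378 and £2279; elsewhere both bids give the same outcome.
£2176: truthful payoff £0, deviation payoff −£1798 → loss £1798.
£2247: truthful payoff £0, deviation payoff −£1869 → loss £1869.
£1253: truthful payoff £0, deviation payoff −£875 → loss £875.
£1601: truthful payoff £0, deviation payoff −£1223 → loss £1223.
£103: outcomes coincide → loss £0.
£874: truthful payoff £0, deviation payoff −£496 → loss £496.
£564: truthful payoff £0, deviation payoff −£186 → loss £186.
Total loss = £1798 + £1869 + £875 + £1223 + £496 + £186 = £6447.

£6447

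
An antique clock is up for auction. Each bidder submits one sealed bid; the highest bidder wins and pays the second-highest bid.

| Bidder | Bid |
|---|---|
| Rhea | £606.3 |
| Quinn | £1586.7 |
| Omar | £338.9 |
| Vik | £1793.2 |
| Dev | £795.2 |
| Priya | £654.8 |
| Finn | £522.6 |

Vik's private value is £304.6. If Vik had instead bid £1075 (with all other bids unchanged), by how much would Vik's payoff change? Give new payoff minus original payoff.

The highest bid among the other bidders is £1586.7; Vik's bid doesn't change that.
Original bid £1793.2: Vik is highest, pays the top rival bid £1586.7; payoff £304.6 − £1586.7 = −£1282.1.
Alternative bid £1075: Vik is not highest (top rival bid is £1586.7); payoff £0.
Change in payoff = £0 − (−£1282.1) = £1282.1.

£1282.1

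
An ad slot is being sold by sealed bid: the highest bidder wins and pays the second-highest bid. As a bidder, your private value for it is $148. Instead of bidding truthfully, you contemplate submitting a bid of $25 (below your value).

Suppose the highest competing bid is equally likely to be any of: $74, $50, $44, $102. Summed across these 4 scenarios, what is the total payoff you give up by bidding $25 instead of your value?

The deviation costs you only when the competing bid falls strictly between $25 and $148; elsewhere both bids give the same outcome.
$74: truthful payoff $74, deviation payoff $0 → loss $74.
$50: truthful payoff $98, deviation payoff $0 → loss $98.
$44: truthful payoff $104, deviation payoff $0 → loss $104.
$102: truthful payoff $46, deviation payoff $0 → loss $46.
Total loss = $74 + $98 + $104 + $46 = $322.

$322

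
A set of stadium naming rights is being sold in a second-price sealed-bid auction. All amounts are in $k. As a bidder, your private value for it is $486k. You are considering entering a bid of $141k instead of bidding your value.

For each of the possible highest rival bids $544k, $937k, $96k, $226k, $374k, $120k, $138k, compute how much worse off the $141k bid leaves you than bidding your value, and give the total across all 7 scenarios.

$372k

The deviation costs you only when the competing bid falls strictly between $141k and $486k; elsewhere both bids give the same outcome.
$544k: outcomes coincide → loss $0k.
$937k: outcomes coincide → loss $0k.
$96k: outcomes coincide → loss $0k.
$226k: truthful payoff $260k, deviation payoff $0k → loss $260k.
$374k: truthful payoff $112k, deviation payoff $0k → loss $112k.
$120k: outcomes coincide → loss $0k.
$138k: outcomes coincide → loss $0k.
Total loss = $260k + $112k = $372k.
In a second-price auction your bid sets only whether you win, not what you pay, so bidding your true value is weakly dominant.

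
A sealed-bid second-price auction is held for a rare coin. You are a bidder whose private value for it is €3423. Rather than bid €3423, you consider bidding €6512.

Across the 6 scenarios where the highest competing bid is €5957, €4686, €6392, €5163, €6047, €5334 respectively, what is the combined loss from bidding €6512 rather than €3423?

The deviation costs you only when the competing bid falls strictly between €3423 and €6512; elsewhere both bids give the same outcome.
€5957: truthful payoff €0, deviation payoff −€2534 → loss €2534.
€4686: truthful payoff €0, deviation payoff −€1263 → loss €1263.
€6392: truthful payoff €0, deviation payoff −€2969 → loss €2969.
€5163: truthful payoff €0, deviation payoff −€1740 → loss €1740.
€6047: truthful payoff €0, deviation payoff −€2624 → loss €2624.
€5334: truthful payoff €0, deviation payoff −€1911 → loss €1911.
Total loss = €2534 + €1263 + €2969 + €1740 + €2624 + €1911 = €13041.

€13041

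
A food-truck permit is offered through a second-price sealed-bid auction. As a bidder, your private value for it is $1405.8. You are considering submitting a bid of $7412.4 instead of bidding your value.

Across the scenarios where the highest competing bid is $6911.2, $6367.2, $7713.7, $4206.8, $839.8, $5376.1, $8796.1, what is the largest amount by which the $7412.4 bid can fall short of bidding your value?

$5505.4

$6911.2: truthful gives $0, deviation gives −$5505.4 → loss $5505.4.
$6367.2: truthful gives $0, deviation gives −$4961.4 → loss $4961.4.
$7713.7: same outcome either way → loss $0.
$4206.8: truthful gives $0, deviation gives −$2801 → loss $2801.
$839.8: same outcome either way → loss $0.
$5376.1: truthful gives $0, deviation gives −$3970.3 → loss $3970.3.
$8796.1: same outcome either way → loss $0.
Maximum loss: $5505.4.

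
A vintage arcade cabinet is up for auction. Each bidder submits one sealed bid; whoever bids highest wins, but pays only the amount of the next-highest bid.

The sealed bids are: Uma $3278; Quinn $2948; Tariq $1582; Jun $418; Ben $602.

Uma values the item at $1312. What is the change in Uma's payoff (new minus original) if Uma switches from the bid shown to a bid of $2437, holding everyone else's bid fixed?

The highest bid among the other bidders is $2948; Uma's bid doesn't change that.
Original bid $3278: Uma is highest, pays the top rival bid $2948; payoff $1312 − $2948 = −$1636.
Alternative bid $2437: Uma is not highest (top rival bid is $2948); payoff $0.
Change in payoff = $0 − (−$1636) = $1636.

$1636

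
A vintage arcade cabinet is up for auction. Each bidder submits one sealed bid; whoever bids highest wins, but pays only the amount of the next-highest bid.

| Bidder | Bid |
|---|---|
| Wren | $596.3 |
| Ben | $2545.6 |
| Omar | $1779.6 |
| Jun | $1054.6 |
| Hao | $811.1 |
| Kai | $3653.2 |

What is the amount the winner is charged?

Highest bid: Kai at $3653.2, so Kai wins.
Second-highest bid: Ben at $2545.6 — that is the price the winner pays.

$2545.6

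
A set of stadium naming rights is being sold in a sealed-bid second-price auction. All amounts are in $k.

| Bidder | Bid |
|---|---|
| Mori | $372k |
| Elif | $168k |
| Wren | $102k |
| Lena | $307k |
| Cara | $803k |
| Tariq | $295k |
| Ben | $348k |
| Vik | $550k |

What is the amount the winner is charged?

$550k

Highest bid: Cara at $803k, so Cara wins.
Second-highest bid: Vik at $550k — that is the price the winner pays.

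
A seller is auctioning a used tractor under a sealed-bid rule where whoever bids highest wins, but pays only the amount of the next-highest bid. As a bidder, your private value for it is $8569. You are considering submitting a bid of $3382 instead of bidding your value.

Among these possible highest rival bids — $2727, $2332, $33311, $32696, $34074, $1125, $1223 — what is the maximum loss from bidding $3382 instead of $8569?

$0

$2727: same outcome either way → loss $0.
$2332: same outcome either way → loss $0.
$33311: same outcome either way → loss $0.
$32696: same outcome either way → loss $0.
$34074: same outcome either way → loss $0.
$1125: same outcome either way → loss $0.
$1223: same outcome either way → loss $0.
Maximum loss: $0.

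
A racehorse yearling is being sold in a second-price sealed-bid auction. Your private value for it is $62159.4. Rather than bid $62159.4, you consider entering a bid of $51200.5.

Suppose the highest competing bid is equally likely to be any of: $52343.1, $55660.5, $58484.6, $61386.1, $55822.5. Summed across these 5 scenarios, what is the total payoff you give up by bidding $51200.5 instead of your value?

The deviation costs you only when the competing bid falls strictly between $51200.5 and $62159.4; elsewhere both bids give the same outcome.
$52343.1: truthful payoff $9816.3, deviation payoff $0 → loss $9816.3.
$55660.5: truthful payoff $6498.9, deviation payoff $0 → loss $6498.9.
$58484.6: truthful payoff $3674.8, deviation payoff $0 → loss $3674.8.
$61386.1: truthful payoff $773.3, deviation payoff $0 → loss $773.3.
$55822.5: truthful payoff $6336.9, deviation payoff $0 → loss $6336.9.
Total loss = $9816.3 + $6498.9 + $3674.8 + $773.3 + $6336.9 = $27100.2.

$27100.2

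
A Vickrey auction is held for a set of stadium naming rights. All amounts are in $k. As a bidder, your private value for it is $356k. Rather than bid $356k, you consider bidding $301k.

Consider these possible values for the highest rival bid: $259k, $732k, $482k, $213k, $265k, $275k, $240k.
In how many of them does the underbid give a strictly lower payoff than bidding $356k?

The deviation hurts exactly when the highest competing bid lies strictly between $301k and $356k — underbidding then forfeits a profitable win.
$259k: below both → same outcome either way.
$732k: above both → same outcome either way.
$482k: above both → same outcome either way.
$213k: below both → same outcome either way.
$265k: below both → same outcome either way.
$275k: below both → same outcome either way.
$240k: below both → same outcome either way.
Count: 0.

0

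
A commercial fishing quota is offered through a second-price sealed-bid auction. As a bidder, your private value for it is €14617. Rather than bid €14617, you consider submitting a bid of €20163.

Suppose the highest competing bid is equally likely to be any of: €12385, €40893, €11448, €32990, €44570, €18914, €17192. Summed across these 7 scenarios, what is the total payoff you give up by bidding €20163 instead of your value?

The deviation costs you only when the competing bid falls strictly between €14617 and €20163; elsewhere both bids give the same outcome.
€12385: outcomes coincide → loss €0.
€40893: outcomes coincide → loss €0.
€11448: outcomes coincide → loss €0.
€32990: outcomes coincide → loss €0.
€44570: outcomes coincide → loss €0.
€18914: truthful payoff €0, deviation payoff −€4297 → loss €4297.
€17192: truthful payoff €0, deviation payoff −€2575 → loss €2575.
Total loss = €4297 + €2575 = €6872.
Because the price is fixed by the runner-up's bid, deviating from your value can only change a good outcome into a bad one — never the reverse.

€6872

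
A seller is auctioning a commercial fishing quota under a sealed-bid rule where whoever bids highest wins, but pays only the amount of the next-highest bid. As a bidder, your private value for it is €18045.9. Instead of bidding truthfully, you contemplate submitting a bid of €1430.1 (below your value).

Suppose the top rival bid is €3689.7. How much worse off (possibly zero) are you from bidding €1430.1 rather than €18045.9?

Bidding your value €18045.9: you win (since €18045.9 > €3689.7) and pay €3689.7. Payoff €14356.2.
Bidding €1430.1: you lose. Payoff €0.
The competing bid €3689.7 lies between your shaded bid and your value, so underbidding forfeits an item you could have won at a profitable price.
Loss from deviating = €14356.2 − (€0) = €14356.2.

€14356.2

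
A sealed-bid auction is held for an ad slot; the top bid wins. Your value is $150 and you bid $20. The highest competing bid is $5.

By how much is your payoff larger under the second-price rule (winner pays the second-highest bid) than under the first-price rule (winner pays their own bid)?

You have the highest bid, so you win under either rule.
Second-price: pay $5 → payoff $145.
First-price: pay your own bid $20 → payoff $130.
Difference = $145 − ($130) = $15.

$15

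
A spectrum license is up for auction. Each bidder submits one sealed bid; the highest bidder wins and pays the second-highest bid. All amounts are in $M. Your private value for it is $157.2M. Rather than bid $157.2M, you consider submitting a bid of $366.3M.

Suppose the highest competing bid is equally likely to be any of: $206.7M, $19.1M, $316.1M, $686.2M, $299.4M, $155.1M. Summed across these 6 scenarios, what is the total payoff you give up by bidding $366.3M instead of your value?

$350.6M

The deviation costs you only when the competing bid falls strictly between $157.2M and $366.3M; elsewhere both bids give the same outcome.
$206.7M: truthful payoff $0M, deviation payoff −$49.5M → loss $49.5M.
$19.1M: outcomes coincide → loss $0M.
$316.1M: truthful payoff $0M, deviation payoff −$158.9M → loss $158.9M.
$686.2M: outcomes coincide → loss $0M.
$299.4M: truthful payoff $0M, deviation payoff −$142.2M → loss $142.2M.
$155.1M: outcomes coincide → loss $0M.
Total loss = $49.5M + $158.9M + $142.2M = $350.6M.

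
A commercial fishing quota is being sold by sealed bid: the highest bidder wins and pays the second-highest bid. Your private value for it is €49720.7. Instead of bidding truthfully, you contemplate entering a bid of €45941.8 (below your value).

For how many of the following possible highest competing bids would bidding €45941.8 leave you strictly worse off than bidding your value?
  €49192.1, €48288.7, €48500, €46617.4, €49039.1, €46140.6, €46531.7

The deviation hurts exactly when the highest competing bid lies strictly between €45941.8 and €49720.7 — underbidding then forfeits a profitable win.
€49192.1: inside the interval → strictly worse (loss €528.6).
€48288.7: inside the interval → strictly worse (loss €1432).
€48500: inside the interval → strictly worse (loss €1220.7).
€46617.4: inside the interval → strictly worse (loss €3103.3).
€49039.1: inside the interval → strictly worse (loss €681.6).
€46140.6: inside the interval → strictly worse (loss €3580.1).
€46531.7: inside the interval → strictly worse (loss €3189).
Count: 7.

7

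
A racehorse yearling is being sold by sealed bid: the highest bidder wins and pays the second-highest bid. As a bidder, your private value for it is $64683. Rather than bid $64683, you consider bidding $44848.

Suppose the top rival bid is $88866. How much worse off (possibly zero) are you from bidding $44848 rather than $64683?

$0

Bidding your value $64683: you lose (since $64683 < $88866). Payoff $0.
Bidding $44848: you lose. Payoff $0.
Difference = $0 − $0 = $0; both bids lead to the same outcome because the competing bid is above both your value and your alternative bid.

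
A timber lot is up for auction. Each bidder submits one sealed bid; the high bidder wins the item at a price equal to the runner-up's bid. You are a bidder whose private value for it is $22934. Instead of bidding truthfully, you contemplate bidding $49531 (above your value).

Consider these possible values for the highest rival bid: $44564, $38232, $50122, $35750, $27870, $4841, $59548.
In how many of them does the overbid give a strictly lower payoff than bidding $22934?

The deviation hurts exactly when the highest competing bid lies strictly between $22934 and $49531 — overbidding then wins at a price above your value.
$44564: inside the interval → strictly worse (loss $21630).
$38232: inside the interval → strictly worse (loss $15298).
$50122: above both → same outcome either way.
$35750: inside the interval → strictly worse (loss $12816).
$27870: inside the interval → strictly worse (loss $4936).
$4841: below both → same outcome either way.
$59548: above both → same outcome either way.
Count: 4.

4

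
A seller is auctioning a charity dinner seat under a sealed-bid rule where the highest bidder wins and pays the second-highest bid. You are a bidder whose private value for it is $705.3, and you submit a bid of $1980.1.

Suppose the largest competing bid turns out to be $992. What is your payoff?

−$286.7

Your bid $1980.1 exceeds the highest competing bid $992, so you win.
In a second-price auction the winner pays the second-highest bid, $992.
Payoff = value − price = $705.3 − $992 = −$286.7.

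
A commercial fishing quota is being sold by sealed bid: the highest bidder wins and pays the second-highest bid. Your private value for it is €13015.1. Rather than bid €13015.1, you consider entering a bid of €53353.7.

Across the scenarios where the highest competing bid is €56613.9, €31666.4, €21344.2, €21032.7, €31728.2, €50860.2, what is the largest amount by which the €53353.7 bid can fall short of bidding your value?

€56613.9: same outcome either way → loss €0.
€31666.4: truthful gives €0, deviation gives −€18651.3 → loss €18651.3.
€21344.2: truthful gives €0, deviation gives −€8329.1 → loss €8329.1.
€21032.7: truthful gives €0, deviation gives −€8017.6 → loss €8017.6.
€31728.2: truthful gives €0, deviation gives −€18713.1 → loss €18713.1.
€50860.2: truthful gives €0, deviation gives −€37845.1 → loss €37845.1.
Maximum loss: €37845.1.

€37845.1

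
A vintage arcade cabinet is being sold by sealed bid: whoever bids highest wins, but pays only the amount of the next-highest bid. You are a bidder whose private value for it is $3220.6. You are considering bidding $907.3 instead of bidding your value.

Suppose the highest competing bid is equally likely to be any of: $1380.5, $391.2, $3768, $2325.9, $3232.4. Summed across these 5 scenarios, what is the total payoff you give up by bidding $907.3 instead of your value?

The deviation costs you only when the competing bid falls strictly between $907.3 and $3220.6; elsewhere both bids give the same outcome.
$1380.5: truthful payoff $1840.1, deviation payoff $0 → loss $1840.1.
$391.2: outcomes coincide → loss $0.
$3768: outcomes coincide → loss $0.
$2325.9: truthful payoff $894.7, deviation payoff $0 → loss $894.7.
$3232.4: outcomes coincide → loss $0.
Total loss = $1840.1 + $894.7 = $2734.8.

$2734.8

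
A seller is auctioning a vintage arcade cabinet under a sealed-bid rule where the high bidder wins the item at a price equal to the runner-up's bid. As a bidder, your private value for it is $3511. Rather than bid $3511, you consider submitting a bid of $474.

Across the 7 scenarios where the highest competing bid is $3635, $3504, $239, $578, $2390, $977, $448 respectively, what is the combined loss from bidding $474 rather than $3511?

The deviation costs you only when the competing bid falls strictly between $474 and $3511; elsewhere both bids give the same outcome.
$3635: outcomes coincide → loss $0.
$3504: truthful payoff $7, deviation payoff $0 → loss $7.
$239: outcomes coincide → loss $0.
$578: truthful payoff $2933, deviation payoff $0 → loss $2933.
$2390: truthful payoff $1121, deviation payoff $0 → loss $1121.
$977: truthful payoff $2534, deviation payoff $0 → loss $2534.
$448: outcomes coincide → loss $0.
Total loss = $7 + $2933 + $1121 + $2534 = $6595.
In a second-price auction your bid sets only whether you win, not what you pay, so bidding your true value is weakly dominant.

$6595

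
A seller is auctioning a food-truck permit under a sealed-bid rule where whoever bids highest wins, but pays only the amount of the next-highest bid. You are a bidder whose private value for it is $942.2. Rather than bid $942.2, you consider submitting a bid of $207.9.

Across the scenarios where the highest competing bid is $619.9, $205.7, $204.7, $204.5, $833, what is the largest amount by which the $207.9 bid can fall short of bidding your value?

$619.9: truthful gives $322.3, deviation gives $0 → loss $322.3.
$205.7: same outcome either way → loss $0.
$204.7: same outcome either way → loss $0.
$204.5: same outcome either way → loss $0.
$833: truthful gives $109.2, deviation gives $0 → loss $109.2.
Maximum loss: $322.3.

$322.3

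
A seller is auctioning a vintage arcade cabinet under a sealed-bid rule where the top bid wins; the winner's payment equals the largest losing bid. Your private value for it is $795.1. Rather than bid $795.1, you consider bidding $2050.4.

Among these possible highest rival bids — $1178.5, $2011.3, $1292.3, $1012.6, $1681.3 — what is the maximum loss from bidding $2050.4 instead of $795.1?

$1178.5: truthful gives $0, deviation gives −$383.4 → loss $383.4.
$2011.3: truthful gives $0, deviation gives −$1216.2 → loss $1216.2.
$1292.3: truthful gives $0, deviation gives −$497.2 → loss $497.2.
$1012.6: truthful gives $0, deviation gives −$217.5 → loss $217.5.
$1681.3: truthful gives $0, deviation gives −$886.2 → loss $886.2.
Maximum loss: $1216.2.

$1216.2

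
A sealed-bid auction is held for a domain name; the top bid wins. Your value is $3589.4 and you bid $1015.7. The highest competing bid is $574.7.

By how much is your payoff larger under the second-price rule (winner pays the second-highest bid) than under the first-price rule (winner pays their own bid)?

$441

You have the highest bid, so you win under either rule.
Second-price: pay $574.7 → payoff $3014.7.
First-price: pay your own bid $1015.7 → payoff $2573.7.
Difference = $3014.7 − ($2573.7) = $441.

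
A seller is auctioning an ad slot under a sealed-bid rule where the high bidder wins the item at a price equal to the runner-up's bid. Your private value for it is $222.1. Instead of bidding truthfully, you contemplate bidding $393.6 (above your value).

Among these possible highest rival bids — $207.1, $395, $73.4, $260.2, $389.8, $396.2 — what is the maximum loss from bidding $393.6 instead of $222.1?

$167.7

$207.1: same outcome either way → loss $0.
$395: same outcome either way → loss $0.
$73.4: same outcome either way → loss $0.
$260.2: truthful gives $0, deviation gives −$38.1 → loss $38.1.
$389.8: truthful gives $0, deviation gives −$167.7 → loss $167.7.
$396.2: same outcome either way → loss $0.
Maximum loss: $167.7.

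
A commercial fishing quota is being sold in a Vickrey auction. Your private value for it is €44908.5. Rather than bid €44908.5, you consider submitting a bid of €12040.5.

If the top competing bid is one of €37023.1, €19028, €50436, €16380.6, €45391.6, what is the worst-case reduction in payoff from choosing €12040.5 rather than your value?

€28527.9

€37023.1: truthful gives €7885.4, deviation gives €0 → loss €7885.4.
€19028: truthful gives €25880.5, deviation gives €0 → loss €25880.5.
€50436: same outcome either way → loss €0.
€16380.6: truthful gives €28527.9, deviation gives €0 → loss €28527.9.
€45391.6: same outcome either way → loss €0.
Maximum loss: €28527.9.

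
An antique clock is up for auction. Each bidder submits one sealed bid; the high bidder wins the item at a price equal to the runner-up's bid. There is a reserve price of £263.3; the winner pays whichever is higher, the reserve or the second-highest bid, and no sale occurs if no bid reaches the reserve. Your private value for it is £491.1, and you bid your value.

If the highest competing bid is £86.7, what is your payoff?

£227.8

Your bid £491.1 is the highest and exceeds the reserve.
Price = max(second-highest bid, reserve) = max(£86.7, £263.3) = £263.3.
Payoff = £491.1 − £263.3 = £227.8.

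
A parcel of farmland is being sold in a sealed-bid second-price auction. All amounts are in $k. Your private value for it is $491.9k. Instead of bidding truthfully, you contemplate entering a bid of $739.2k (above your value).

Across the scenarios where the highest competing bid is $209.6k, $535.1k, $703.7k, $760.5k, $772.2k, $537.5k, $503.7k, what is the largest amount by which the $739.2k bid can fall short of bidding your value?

$211.8k

$209.6k: same outcome either way → loss $0k.
$535.1k: truthful gives $0k, deviation gives −$43.2k → loss $43.2k.
$703.7k: truthful gives $0k, deviation gives −$211.8k → loss $211.8k.
$760.5k: same outcome either way → loss $0k.
$772.2k: same outcome either way → loss $0k.
$537.5k: truthful gives $0k, deviation gives −$45.6k → loss $45.6k.
$503.7k: truthful gives $0k, deviation gives −$11.8k → loss $11.8k.
Maximum loss: $211.8k.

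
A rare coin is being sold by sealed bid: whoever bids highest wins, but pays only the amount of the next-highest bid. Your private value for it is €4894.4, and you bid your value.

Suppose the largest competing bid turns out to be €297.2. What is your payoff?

Your bid €4894.4 exceeds the highest competing bid €297.2, so you win.
In a second-price auction the winner pays the second-highest bid, €297.2.
Payoff = value − price = €4894.4 − €297.2 = €4597.2.

€4597.2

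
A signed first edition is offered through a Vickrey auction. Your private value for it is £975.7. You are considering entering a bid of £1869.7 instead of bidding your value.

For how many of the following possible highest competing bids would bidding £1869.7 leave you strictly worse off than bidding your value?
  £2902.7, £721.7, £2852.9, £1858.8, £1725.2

The deviation hurts exactly when the highest competing bid lies strictly between £975.7 and £1869.7 — overbidding then wins at a price above your value.
£2902.7: above both → same outcome either way.
£721.7: below both → same outcome either way.
£2852.9: above both → same outcome either way.
£1858.8: inside the interval → strictly worse (loss £883.1).
£1725.2: inside the interval → strictly worse (loss £749.5).
Count: 2.

2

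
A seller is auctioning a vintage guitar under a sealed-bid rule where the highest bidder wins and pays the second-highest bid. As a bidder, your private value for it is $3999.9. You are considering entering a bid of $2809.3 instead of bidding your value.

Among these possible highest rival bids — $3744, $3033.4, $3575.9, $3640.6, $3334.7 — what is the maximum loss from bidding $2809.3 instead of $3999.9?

$3744: truthful gives $255.9, deviation gives $0 → loss $255.9.
$3033.4: truthful gives $966.5, deviation gives $0 → loss $966.5.
$3575.9: truthful gives $424, deviation gives $0 → loss $424.
$3640.6: truthful gives $359.3, deviation gives $0 → loss $359.3.
$3334.7: truthful gives $665.2, deviation gives $0 → loss $665.2.
Maximum loss: $966.5.

$966.5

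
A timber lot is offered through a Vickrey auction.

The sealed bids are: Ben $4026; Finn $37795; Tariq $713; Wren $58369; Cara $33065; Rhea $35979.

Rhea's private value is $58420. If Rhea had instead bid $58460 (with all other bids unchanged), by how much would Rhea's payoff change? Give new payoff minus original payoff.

$51

The highest bid among the other bidders is $58369; Rhea's bid doesn't change that.
Original bid $35979: Rhea is not highest (top rival bid is $58369); payoff $0.
Alternative bid $58460: Rhea is highest, pays the top rival bid $58369; payoff $58420 − $58369 = $51.
Change in payoff = $51 − ($0) = $51.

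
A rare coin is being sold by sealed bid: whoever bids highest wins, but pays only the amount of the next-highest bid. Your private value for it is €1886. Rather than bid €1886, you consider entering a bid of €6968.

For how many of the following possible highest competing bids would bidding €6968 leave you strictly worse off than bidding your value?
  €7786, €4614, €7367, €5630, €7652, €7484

2

The deviation hurts exactly when the highest competing bid lies strictly between €1886 and €6968 — overbidding then wins at a price above your value.
€7786: above both → same outcome either way.
€4614: inside the interval → strictly worse (loss €2728).
€7367: above both → same outcome either way.
€5630: inside the interval → strictly worse (loss €3744).
€7652: above both → same outcome either way.
€7484: above both → same outcome either way.
Count: 2.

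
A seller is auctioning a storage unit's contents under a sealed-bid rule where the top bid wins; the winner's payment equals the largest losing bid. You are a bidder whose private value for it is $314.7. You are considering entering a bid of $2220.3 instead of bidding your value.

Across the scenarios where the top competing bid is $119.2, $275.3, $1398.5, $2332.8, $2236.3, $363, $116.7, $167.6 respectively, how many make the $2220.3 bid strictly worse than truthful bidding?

2

The deviation hurts exactly when the highest competing bid lies strictly between $314.7 and $2220.3 — overbidding then wins at a price above your value.
$119.2: below both → same outcome either way.
$275.3: below both → same outcome either way.
$1398.5: inside the interval → strictly worse (loss $1083.8).
$2332.8: above both → same outcome either way.
$2236.3: above both → same outcome either way.
$363: inside the interval → strictly worse (loss $48.3).
$116.7: below both → same outcome either way.
$167.6: below both → same outcome either way.
Count: 2.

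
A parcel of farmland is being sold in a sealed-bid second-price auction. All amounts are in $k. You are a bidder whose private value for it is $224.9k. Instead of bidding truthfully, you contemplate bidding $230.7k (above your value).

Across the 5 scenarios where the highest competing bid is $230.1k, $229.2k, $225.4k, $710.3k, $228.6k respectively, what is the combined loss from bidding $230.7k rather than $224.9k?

The deviation costs you only when the competing bid falls strictly between $224.9k and $230.7k; elsewhere both bids give the same outcome.
$230.1k: truthful payoff $0k, deviation payoff −$5.2k → loss $5.2k.
$229.2k: truthful payoff $0k, deviation payoff −$4.3k → loss $4.3k.
$225.4k: truthful payoff $0k, deviation payoff −$0.5k → loss $0.5k.
$710.3k: outcomes coincide → loss $0k.
$228.6k: truthful payoff $0k, deviation payoff −$3.7k → loss $3.7k.
Total loss = $5.2k + $4.3k + $0.5k + $3.7k = $13.7k.

$13.7k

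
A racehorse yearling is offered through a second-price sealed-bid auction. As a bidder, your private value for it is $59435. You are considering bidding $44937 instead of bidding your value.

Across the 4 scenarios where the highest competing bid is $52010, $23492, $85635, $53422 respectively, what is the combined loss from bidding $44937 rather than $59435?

The deviation costs you only when the competing bid falls strictly between $44937 and $59435; elsewhere both bids give the same outcome.
$52010: truthful payoff $7425, deviation payoff $0 → loss $7425.
$23492: outcomes coincide → loss $0.
$85635: outcomes coincide → loss $0.
$53422: truthful payoff $6013, deviation payoff $0 → loss $6013.
Total loss = $7425 + $6013 = $13438.
Truthful bidding weakly dominates here: raising your bid can only win items priced above your value, and lowering it can only forfeit items priced below.

$13438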